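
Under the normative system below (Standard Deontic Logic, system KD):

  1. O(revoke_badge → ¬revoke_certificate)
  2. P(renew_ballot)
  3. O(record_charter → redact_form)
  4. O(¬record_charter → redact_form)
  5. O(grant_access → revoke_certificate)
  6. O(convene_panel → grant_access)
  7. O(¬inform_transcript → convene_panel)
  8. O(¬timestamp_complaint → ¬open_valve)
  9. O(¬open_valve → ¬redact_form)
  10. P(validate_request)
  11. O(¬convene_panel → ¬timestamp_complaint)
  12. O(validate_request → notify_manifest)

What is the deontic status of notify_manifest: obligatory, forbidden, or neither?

Neither

Premise 12 is O(validate_request → notify_manifest), but O(validate_request) is not derivable from the premises (the permission P(validate_request) asserts only ¬O(¬validate_request), not O(validate_request)), so it does not yield O(notify_manifest).
No premise or chain of K-axiom applications forces O(notify_manifest), and none forces O(¬notify_manifest). So notify_manifest is neither obligatory nor forbidden under these norms.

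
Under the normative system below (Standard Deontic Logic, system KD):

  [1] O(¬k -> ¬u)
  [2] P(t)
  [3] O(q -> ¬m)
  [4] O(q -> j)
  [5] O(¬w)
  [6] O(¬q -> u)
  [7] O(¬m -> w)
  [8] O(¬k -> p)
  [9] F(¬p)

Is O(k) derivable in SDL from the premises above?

From premise 5 we have O(¬w).
The contrapositive of premise 7 (O(¬m -> w)) is O(¬w -> m), and O(¬w) is already established, so O(m).
Premise 3, O(q -> ¬m), contraposes to O(m -> ¬q); with O(m) we get O(¬q).
With premise 6, O(¬q -> u), the K-axiom yields O(u).
The contrapositive of premise 1 (O(¬k -> ¬u)) is O(u -> k), and O(u) is already established, so O(k).
Premises 2, 4, 8, 9 do not contribute to this derivation.
So O(k) follows.

Yes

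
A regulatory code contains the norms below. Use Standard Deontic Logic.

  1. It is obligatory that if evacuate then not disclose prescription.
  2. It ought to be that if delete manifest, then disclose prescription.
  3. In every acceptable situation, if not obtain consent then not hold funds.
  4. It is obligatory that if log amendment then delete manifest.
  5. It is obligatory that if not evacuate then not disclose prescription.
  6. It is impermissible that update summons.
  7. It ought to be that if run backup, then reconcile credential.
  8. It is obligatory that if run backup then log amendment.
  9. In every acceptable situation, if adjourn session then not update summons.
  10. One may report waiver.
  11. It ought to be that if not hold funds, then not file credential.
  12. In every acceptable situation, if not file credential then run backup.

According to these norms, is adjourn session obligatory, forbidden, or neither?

Neither

Premise 9 is O(adjourn_session → ¬update_summons); even if O(¬update_summons) held, inferring O(adjourn_session) would be affirming the consequent — invalid.
No premise or chain of K-axiom applications forces O(adjourn_session), and none forces O(¬adjourn_session). So adjourn_session is neither obligatory nor forbidden under these norms.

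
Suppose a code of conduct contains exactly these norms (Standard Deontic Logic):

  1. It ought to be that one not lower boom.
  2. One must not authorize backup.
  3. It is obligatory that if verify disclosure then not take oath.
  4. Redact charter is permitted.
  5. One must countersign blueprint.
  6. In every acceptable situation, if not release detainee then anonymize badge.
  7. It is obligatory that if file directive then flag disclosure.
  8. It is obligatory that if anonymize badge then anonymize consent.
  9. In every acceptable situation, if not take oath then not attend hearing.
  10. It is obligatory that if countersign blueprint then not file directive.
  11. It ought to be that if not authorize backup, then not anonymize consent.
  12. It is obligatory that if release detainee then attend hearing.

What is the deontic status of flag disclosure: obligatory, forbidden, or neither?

Neither

Premise 7 is O(file_directive → flag_disclosure), but O(file_directive) is not derivable from the premises, so it does not yield O(flag_disclosure).
No premise or chain of K-axiom applications forces O(flag_disclosure), and none forces O(¬flag_disclosure). So flag_disclosure is neither obligatory nor forbidden under these norms.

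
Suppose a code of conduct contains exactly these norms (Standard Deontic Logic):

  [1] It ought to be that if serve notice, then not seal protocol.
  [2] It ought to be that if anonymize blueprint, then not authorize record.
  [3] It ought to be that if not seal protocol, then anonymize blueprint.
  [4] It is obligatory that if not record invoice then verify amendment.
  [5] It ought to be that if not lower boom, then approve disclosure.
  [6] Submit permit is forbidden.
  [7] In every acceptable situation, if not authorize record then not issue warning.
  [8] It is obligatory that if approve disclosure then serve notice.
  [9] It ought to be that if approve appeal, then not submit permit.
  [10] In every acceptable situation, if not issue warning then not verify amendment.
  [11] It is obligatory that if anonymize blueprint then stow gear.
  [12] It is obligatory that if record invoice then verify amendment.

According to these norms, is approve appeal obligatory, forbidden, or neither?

Premise 9 is O(approve_appeal → ¬submit_permit); even if O(¬submit_permit) held, inferring O(approve_appeal) would be affirming the consequent — invalid.
No premise or chain of K-axiom applications forces O(approve_appeal), and none forces O(¬approve_appeal). So approve_appeal is neither obligatory nor forbidden under these norms.

Neither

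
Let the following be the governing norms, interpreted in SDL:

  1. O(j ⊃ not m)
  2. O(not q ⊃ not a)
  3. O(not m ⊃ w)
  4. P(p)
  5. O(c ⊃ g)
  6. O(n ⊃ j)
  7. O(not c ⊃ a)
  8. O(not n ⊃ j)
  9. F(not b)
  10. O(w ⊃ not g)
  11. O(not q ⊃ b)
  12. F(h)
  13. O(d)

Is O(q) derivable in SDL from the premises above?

Yes

Premises 8 and 6 are O(not n ⊃ j) and O(n ⊃ j); every ideal world satisfies not n or n, so in either case j holds — hence O(j).
Premise 1 is O(j ⊃ not m); since O(j), deontic closure gives O(not m).
Applying K to premise 3 (O(not m ⊃ w)) and O(not m) yields O(w).
With premise 10, O(w ⊃ not g), the K-axiom yields O(not g).
The contrapositive of premise 5 (O(c ⊃ g)) is O(not g ⊃ not c), and O(not g) is already established, so O(not c).
Applying K to premise 7 (O(not c ⊃ a)) and O(not c) yields O(a).
Premise 2 is O(not q ⊃ not a); contrapositively O(a ⊃ q). Since O(a) holds, K gives O(q).
Premises 4, 9, 11, 12, 13 do not contribute to this derivation.
So O(q) follows.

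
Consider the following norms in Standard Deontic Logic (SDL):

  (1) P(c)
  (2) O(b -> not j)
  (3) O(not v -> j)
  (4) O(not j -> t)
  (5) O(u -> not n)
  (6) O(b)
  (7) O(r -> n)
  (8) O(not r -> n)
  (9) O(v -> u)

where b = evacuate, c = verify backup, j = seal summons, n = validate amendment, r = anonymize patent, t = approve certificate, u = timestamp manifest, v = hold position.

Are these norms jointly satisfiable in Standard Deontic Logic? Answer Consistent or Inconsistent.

Inconsistent

Premises 7 and 8 are O(r -> n) and O(not r -> n); every ideal world satisfies r or not r, so in either case n holds — hence O(n).
Premise 5, O(u -> not n), contraposes to O(n -> not u); with O(n) we get O(not u).
Premise 9, O(v -> u), contraposes to O(not u -> not v); with O(not u) we get O(not v).
From O(not v) and premise 3, O(not v -> j), we obtain O(j).
Premise 2 is O(b -> not j); contrapositively O(j -> not b). Since O(j) holds, K gives O(not b).
However, premise 6 gives O(b).
We now have both O(not b) and O(b) — b is simultaneously obligatory and forbidden, violating the D-axiom.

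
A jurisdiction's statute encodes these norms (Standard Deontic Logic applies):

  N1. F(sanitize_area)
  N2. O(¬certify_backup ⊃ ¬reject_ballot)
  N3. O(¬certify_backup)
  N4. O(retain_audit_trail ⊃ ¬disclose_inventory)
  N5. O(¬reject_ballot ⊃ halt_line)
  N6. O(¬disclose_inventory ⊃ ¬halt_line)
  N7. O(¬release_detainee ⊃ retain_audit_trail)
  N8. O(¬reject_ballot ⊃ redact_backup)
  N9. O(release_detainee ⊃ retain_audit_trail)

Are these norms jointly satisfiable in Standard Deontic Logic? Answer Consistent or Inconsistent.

Inconsistent

Premises 7 and 9 cover both cases: O(¬release_detainee ⊃ retain_audit_trail) and O(release_detainee ⊃ retain_audit_trail). Since ¬release_detainee ∨ release_detainee is a tautology, O(retain_audit_trail) follows.
From O(retain_audit_trail) and premise 4, O(retain_audit_trail ⊃ ¬disclose_inventory), we obtain O(¬disclose_inventory).
With premise 6, O(¬disclose_inventory ⊃ ¬halt_line), the K-axiom yields O(¬halt_line).
The contrapositive of premise 5 (O(¬reject_ballot ⊃ halt_line)) is O(¬halt_line ⊃ reject_ballot), and O(¬halt_line) is already established, so O(reject_ballot).
Premise 2, O(¬certify_backup ⊃ ¬reject_ballot), contraposes to O(reject_ballot ⊃ certify_backup); with O(reject_ballot) we get O(certify_backup).
However, premise 3 gives O(¬certify_backup).
We now have both O(certify_backup) and O(¬certify_backup) — certify_backup is simultaneously obligatory and forbidden, violating the D-axiom.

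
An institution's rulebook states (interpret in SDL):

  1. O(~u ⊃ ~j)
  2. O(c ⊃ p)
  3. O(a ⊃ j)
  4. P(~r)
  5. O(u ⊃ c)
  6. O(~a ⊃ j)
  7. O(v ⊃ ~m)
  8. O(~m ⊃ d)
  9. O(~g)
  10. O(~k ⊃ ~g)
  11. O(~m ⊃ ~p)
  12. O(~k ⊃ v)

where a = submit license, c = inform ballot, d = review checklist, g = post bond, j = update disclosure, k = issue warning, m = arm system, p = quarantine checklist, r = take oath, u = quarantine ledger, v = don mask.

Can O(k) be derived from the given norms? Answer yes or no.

Yes

Premises 6 and 3 are O(~a ⊃ j) and O(a ⊃ j); every ideal world satisfies ~a or a, so in either case j holds — hence O(j).
Premise 1 is O(~u ⊃ ~j); contrapositively O(j ⊃ u). Since O(j) holds, K gives O(u).
Applying K to premise 5 (O(u ⊃ c)) and O(u) yields O(c).
With premise 2, O(c ⊃ p), the K-axiom yields O(p).
Premise 11 is O(~m ⊃ ~p); contrapositively O(p ⊃ m). Since O(p) holds, K gives O(m).
Premise 7, O(v ⊃ ~m), contraposes to O(m ⊃ ~v); with O(m) we get O(~v).
Premise 12, O(~k ⊃ v), contraposes to O(~v ⊃ k); with O(~v) we get O(k).
Premises 4, 8, 9, 10 do not contribute to this derivation.
So O(k) follows.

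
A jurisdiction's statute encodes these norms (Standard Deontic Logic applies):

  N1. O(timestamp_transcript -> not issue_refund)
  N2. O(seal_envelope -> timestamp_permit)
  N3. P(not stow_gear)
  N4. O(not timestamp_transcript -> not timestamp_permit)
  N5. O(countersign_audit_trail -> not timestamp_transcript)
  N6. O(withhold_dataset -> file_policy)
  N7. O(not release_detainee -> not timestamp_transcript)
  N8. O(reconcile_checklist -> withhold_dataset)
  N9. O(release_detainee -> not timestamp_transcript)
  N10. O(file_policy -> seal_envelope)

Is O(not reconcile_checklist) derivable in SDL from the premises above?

Yes

Premises 7 and 9 are O(not release_detainee -> not timestamp_transcript) and O(release_detainee -> not timestamp_transcript); every ideal world satisfies not release_detainee or release_detainee, so in either case not timestamp_transcript holds — hence O(not timestamp_transcript).
With premise 4, O(not timestamp_transcript -> not timestamp_permit), the K-axiom yields O(not timestamp_permit).
Premise 2 is O(seal_envelope -> timestamp_permit); contrapositively O(not timestamp_permit -> not seal_envelope). Since O(not timestamp_permit) holds, K gives O(not seal_envelope).
Premise 10 is O(file_policy -> seal_envelope); contrapositively O(not seal_envelope -> not file_policy). Since O(not seal_envelope) holds, K gives O(not file_policy).
Premise 6 is O(withhold_dataset -> file_policy); contrapositively O(not file_policy -> not withhold_dataset). Since O(not file_policy) holds, K gives O(not withhold_dataset).
Premise 8 is O(reconcile_checklist -> withhold_dataset); contrapositively O(not withhold_dataset -> not reconcile_checklist). Since O(not withhold_dataset) holds, K gives O(not reconcile_checklist).
Premises 1, 3, 5 do not contribute to this derivation.
So O(not reconcile_checklist) follows.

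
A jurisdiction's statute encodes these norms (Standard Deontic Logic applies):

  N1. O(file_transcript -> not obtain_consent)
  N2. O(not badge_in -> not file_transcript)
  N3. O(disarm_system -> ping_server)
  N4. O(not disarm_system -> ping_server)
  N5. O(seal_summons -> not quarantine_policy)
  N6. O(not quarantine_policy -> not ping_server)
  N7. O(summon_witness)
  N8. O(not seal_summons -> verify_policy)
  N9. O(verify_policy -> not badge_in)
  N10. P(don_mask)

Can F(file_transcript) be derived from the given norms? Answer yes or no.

Premises 4 and 3 are O(not disarm_system -> ping_server) and O(disarm_system -> ping_server); every ideal world satisfies not disarm_system or disarm_system, so in either case ping_server holds — hence O(ping_server).
The contrapositive of premise 6 (O(not quarantine_policy -> not ping_server)) is O(ping_server -> quarantine_policy), and O(ping_server) is already established, so O(quarantine_policy).
Premise 5 is O(seal_summons -> not quarantine_policy); contrapositively O(quarantine_policy -> not seal_summons). Since O(quarantine_policy) holds, K gives O(not seal_summons).
Premise 8 is O(not seal_summons -> verify_policy); since O(not seal_summons), deontic closure gives O(verify_policy).
With premise 9, O(verify_policy -> not badge_in), the K-axiom yields O(not badge_in).
Applying K to premise 2 (O(not badge_in -> not file_transcript)) and O(not badge_in) yields O(not file_transcript).
Premises 1, 7, 10 do not contribute to this derivation.
So O(not file_transcript) holds, i.e. F(file_transcript). The claim follows.

Yes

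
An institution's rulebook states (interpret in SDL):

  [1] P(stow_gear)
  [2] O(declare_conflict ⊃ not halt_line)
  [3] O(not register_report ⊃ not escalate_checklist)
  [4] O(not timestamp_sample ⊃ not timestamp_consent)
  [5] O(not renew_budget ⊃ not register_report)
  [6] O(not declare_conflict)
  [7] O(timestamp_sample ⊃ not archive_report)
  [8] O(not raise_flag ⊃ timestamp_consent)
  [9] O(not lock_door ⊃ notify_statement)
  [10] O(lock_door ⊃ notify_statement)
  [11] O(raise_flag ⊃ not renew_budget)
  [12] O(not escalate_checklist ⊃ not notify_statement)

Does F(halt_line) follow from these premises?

Premise 2 is O(declare_conflict ⊃ not halt_line), but O(declare_conflict) is not derivable from the premises, so it does not yield O(not halt_line).
No other premise forces O(not halt_line). An ideal world satisfying every premise can still have halt_line true, so F(halt_line) is not derivable.

No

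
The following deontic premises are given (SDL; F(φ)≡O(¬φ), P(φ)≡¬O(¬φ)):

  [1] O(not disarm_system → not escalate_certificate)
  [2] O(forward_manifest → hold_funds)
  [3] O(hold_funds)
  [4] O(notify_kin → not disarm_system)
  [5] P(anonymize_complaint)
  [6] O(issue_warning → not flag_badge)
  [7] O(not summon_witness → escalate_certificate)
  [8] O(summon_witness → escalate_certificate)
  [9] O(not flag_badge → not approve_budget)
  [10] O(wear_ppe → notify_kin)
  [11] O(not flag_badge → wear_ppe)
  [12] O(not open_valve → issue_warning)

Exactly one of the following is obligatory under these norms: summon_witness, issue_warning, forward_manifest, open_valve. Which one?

open_valve

Premises 8 and 7 cover both cases: O(summon_witness → escalate_certificate) and O(not summon_witness → escalate_certificate). Since summon_witness ∨ not summon_witness is a tautology, O(escalate_certificate) follows.
The contrapositive of premise 1 (O(not disarm_system → not escalate_certificate)) is O(escalate_certificate → disarm_system), and O(escalate_certificate) is already established, so O(disarm_system).
The contrapositive of premise 4 (O(notify_kin → not disarm_system)) is O(disarm_system → not notify_kin), and O(disarm_system) is already established, so O(not notify_kin).
Premise 10, O(wear_ppe → notify_kin), contraposes to O(not notify_kin → not wear_ppe); with O(not notify_kin) we get O(not wear_ppe).
Premise 11 is O(not flag_badge → wear_ppe); contrapositively O(not wear_ppe → flag_badge). Since O(not wear_ppe) holds, K gives O(flag_badge).
Premise 6 is O(issue_warning → not flag_badge); contrapositively O(flag_badge → not issue_warning). Since O(flag_badge) holds, K gives O(not issue_warning).
The contrapositive of premise 12 (O(not open_valve → issue_warning)) is O(not issue_warning → open_valve), and O(not issue_warning) is already established, so O(open_valve).
So O(open_valve) holds — open_valve is obligatory. None of the other listed options is made obligatory by any chain of premises.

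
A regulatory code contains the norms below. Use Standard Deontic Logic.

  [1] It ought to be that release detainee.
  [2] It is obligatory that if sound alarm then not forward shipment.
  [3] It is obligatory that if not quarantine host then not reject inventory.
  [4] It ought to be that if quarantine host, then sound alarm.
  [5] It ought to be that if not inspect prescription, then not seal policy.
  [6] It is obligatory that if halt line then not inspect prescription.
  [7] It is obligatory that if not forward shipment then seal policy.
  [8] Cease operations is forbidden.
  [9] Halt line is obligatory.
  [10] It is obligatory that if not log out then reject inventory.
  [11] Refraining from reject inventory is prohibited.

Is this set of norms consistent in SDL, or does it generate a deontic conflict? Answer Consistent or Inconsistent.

F(¬reject_inventory) at premise 11 means O(reject_inventory).
Premise 3 is O(¬quarantine_host → ¬reject_inventory); contrapositively O(reject_inventory → quarantine_host). Since O(reject_inventory) holds, K gives O(quarantine_host).
From O(quarantine_host) and premise 4, O(quarantine_host → sound_alarm), we obtain O(sound_alarm).
With premise 2, O(sound_alarm → ¬forward_shipment), the K-axiom yields O(¬forward_shipment).
Premise 7 is O(¬forward_shipment → seal_policy); since O(¬forward_shipment), deontic closure gives O(seal_policy).
Premise 5, O(¬inspect_prescription → ¬seal_policy), contraposes to O(seal_policy → inspect_prescription); with O(seal_policy) we get O(inspect_prescription).
Premise 6, O(halt_line → ¬inspect_prescription), contraposes to O(inspect_prescription → ¬halt_line); with O(inspect_prescription) we get O(¬halt_line).
However, premise 9 gives O(halt_line).
We now have both O(¬halt_line) and O(halt_line) — halt_line is simultaneously obligatory and forbidden, violating the D-axiom.

Inconsistent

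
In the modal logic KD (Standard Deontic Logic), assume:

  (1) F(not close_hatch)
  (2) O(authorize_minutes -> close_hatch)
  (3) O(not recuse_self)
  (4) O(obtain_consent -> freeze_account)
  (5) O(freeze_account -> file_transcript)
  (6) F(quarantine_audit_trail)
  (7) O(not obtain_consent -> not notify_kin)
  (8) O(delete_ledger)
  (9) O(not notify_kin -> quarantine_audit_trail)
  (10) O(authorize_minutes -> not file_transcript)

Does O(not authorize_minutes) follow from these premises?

Premise 6 is F(quarantine_audit_trail), i.e. O(not quarantine_audit_trail).
Premise 9 is O(not notify_kin -> quarantine_audit_trail); contrapositively O(not quarantine_audit_trail -> notify_kin). Since O(not quarantine_audit_trail) holds, K gives O(notify_kin).
Premise 7 is O(not obtain_consent -> not notify_kin); contrapositively O(notify_kin -> obtain_consent). Since O(notify_kin) holds, K gives O(obtain_consent).
With premise 4, O(obtain_consent -> freeze_account), the K-axiom yields O(freeze_account).
Premise 5 is O(freeze_account -> file_transcript); since O(freeze_account), deontic closure gives O(file_transcript).
Premise 10, O(authorize_minutes -> not file_transcript), contraposes to O(file_transcript -> not authorize_minutes); with O(file_transcript) we get O(not authorize_minutes).
Premises 1, 2, 3, 8 do not contribute to this derivation.
So O(not authorize_minutes) follows.

Yes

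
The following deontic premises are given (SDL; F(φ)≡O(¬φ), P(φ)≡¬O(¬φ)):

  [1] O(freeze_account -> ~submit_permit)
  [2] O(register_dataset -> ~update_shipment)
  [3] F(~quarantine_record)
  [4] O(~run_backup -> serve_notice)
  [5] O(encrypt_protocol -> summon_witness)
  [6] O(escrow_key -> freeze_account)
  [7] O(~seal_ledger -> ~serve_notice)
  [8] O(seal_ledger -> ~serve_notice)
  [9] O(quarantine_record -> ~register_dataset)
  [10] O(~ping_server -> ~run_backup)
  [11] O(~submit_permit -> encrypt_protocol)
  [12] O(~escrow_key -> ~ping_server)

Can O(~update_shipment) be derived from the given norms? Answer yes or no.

No

Premise 2 is O(register_dataset -> ~update_shipment), but O(register_dataset) is not derivable from the premises, so it does not yield O(~update_shipment).
No other premise forces O(~update_shipment). An ideal world satisfying every premise can still have ~update_shipment false, so O(~update_shipment) is not derivable.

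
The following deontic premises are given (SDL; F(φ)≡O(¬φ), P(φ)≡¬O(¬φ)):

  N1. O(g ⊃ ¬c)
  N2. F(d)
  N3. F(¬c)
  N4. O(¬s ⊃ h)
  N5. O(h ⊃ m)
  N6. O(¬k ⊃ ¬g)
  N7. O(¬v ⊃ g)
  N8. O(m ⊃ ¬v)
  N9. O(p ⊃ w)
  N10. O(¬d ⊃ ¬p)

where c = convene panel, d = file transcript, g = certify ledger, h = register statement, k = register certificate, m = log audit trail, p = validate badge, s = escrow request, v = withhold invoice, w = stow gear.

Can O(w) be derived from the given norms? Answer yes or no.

No

Premise 9 is O(p ⊃ w), but O(p) is not derivable from the premises, so it does not yield O(w).
No other premise forces O(w). An ideal world satisfying every premise can still have w false, so O(w) is not derivable.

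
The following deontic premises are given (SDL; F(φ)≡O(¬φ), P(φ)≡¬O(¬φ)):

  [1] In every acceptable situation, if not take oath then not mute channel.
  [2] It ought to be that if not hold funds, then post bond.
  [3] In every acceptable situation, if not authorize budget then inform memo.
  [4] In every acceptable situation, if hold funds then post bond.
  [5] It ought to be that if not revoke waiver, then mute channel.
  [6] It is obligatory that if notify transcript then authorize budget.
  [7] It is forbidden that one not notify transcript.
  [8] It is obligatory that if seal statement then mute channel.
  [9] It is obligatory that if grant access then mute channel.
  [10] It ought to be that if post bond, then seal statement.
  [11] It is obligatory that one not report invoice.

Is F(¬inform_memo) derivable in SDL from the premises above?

No

Premise 3 is O(¬authorize_budget → inform_memo), but O(¬authorize_budget) is not derivable from the premises, so it does not yield O(inform_memo).
No other premise forces O(inform_memo). An ideal world satisfying every premise can still have ¬inform_memo true, so F(¬inform_memo) is not derivable.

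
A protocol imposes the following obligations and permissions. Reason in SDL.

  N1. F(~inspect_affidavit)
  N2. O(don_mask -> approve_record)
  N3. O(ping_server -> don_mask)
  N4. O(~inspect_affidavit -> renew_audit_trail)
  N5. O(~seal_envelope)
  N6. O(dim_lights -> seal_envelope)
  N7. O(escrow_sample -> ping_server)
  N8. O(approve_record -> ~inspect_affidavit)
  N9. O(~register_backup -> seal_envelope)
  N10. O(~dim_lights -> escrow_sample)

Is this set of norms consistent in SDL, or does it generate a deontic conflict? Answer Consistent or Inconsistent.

Premise 1, F(~inspect_affidavit), is equivalent to O(inspect_affidavit).
Premise 8, O(approve_record -> ~inspect_affidavit), contraposes to O(inspect_affidavit -> ~approve_record); with O(inspect_affidavit) we get O(~approve_record).
Premise 2, O(don_mask -> approve_record), contraposes to O(~approve_record -> ~don_mask); with O(~approve_record) we get O(~don_mask).
The contrapositive of premise 3 (O(ping_server -> don_mask)) is O(~don_mask -> ~ping_server), and O(~don_mask) is already established, so O(~ping_server).
Premise 7 is O(escrow_sample -> ping_server); contrapositively O(~ping_server -> ~escrow_sample). Since O(~ping_server) holds, K gives O(~escrow_sample).
Premise 10, O(~dim_lights -> escrow_sample), contraposes to O(~escrow_sample -> dim_lights); with O(~escrow_sample) we get O(dim_lights).
Premise 6 is O(dim_lights -> seal_envelope); since O(dim_lights), deontic closure gives O(seal_envelope).
However, premise 5 gives O(~seal_envelope).
We now have both O(seal_envelope) and O(~seal_envelope) — seal_envelope is simultaneously obligatory and forbidden, violating the D-axiom.

Inconsistent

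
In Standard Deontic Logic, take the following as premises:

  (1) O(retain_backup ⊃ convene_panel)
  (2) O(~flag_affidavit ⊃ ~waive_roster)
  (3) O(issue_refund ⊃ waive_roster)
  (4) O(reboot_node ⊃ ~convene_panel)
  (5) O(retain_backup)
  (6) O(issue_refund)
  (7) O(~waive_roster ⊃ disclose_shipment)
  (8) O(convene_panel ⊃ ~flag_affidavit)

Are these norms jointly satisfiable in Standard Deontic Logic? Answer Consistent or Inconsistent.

Inconsistent

Premise 6 gives O(issue_refund).
Applying K to premise 3 (O(issue_refund ⊃ waive_roster)) and O(issue_refund) yields O(waive_roster).
Premise 2 is O(~flag_affidavit ⊃ ~waive_roster); contrapositively O(waive_roster ⊃ flag_affidavit). Since O(waive_roster) holds, K gives O(flag_affidavit).
The contrapositive of premise 8 (O(convene_panel ⊃ ~flag_affidavit)) is O(flag_affidavit ⊃ ~convene_panel), and O(flag_affidavit) is already established, so O(~convene_panel).
The contrapositive of premise 1 (O(retain_backup ⊃ convene_panel)) is O(~convene_panel ⊃ ~retain_backup), and O(~convene_panel) is already established, so O(~retain_backup).
However, premise 5 gives O(retain_backup).
We now have both O(~retain_backup) and O(retain_backup) — retain_backup is simultaneously obligatory and forbidden, violating the D-axiom.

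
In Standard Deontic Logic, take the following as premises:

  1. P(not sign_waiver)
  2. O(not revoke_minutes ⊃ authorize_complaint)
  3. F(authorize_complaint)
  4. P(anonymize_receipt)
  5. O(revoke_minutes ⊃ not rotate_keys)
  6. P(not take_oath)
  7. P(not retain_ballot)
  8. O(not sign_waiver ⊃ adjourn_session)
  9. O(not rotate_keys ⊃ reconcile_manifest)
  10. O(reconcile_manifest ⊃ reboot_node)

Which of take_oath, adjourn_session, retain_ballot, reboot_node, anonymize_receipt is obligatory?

Premise 3 is F(authorize_complaint), i.e. O(not authorize_complaint).
Premise 2, O(not revoke_minutes ⊃ authorize_complaint), contraposes to O(not authorize_complaint ⊃ revoke_minutes); with O(not authorize_complaint) we get O(revoke_minutes).
Premise 5 is O(revoke_minutes ⊃ not rotate_keys); since O(revoke_minutes), deontic closure gives O(not rotate_keys).
Applying K to premise 9 (O(not rotate_keys ⊃ reconcile_manifest)) and O(not rotate_keys) yields O(reconcile_manifest).
With premise 10, O(reconcile_manifest ⊃ reboot_node), the K-axiom yields O(reboot_node).
So O(reboot_node) holds — reboot_node is obligatory. None of the other listed options is made obligatory by any chain of premises.

reboot_node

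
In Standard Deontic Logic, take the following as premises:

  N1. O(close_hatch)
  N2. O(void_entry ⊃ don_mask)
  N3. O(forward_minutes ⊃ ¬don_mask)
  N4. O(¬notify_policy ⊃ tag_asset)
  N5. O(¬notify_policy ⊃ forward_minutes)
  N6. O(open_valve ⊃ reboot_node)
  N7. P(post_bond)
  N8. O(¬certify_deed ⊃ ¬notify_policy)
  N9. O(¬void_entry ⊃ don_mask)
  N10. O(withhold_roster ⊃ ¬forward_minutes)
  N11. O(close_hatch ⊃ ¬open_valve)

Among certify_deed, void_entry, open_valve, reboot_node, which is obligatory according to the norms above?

certify_deed

By case analysis on void_entry: premise 2 gives O(void_entry ⊃ don_mask) and premise 9 gives O(¬void_entry ⊃ don_mask), so O(don_mask) either way.
Premise 3, O(forward_minutes ⊃ ¬don_mask), contraposes to O(don_mask ⊃ ¬forward_minutes); with O(don_mask) we get O(¬forward_minutes).
The contrapositive of premise 5 (O(¬notify_policy ⊃ forward_minutes)) is O(¬forward_minutes ⊃ notify_policy), and O(¬forward_minutes) is already established, so O(notify_policy).
The contrapositive of premise 8 (O(¬certify_deed ⊃ ¬notify_policy)) is O(notify_policy ⊃ certify_deed), and O(notify_policy) is already established, so O(certify_deed).
So O(certify_deed) holds — certify_deed is obligatory. None of the other listed options is made obligatory by any chain of premises.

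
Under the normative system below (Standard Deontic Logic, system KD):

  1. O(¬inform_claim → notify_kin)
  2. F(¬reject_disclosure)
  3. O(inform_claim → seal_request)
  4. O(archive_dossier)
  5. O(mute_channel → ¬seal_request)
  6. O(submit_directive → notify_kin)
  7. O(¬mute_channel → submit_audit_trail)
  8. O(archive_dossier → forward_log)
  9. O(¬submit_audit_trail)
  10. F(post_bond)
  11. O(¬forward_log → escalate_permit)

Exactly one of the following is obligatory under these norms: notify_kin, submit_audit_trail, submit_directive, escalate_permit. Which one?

notify_kin

Premise 9 gives O(¬submit_audit_trail).
Premise 7, O(¬mute_channel → submit_audit_trail), contraposes to O(¬submit_audit_trail → mute_channel); with O(¬submit_audit_trail) we get O(mute_channel).
Applying K to premise 5 (O(mute_channel → ¬seal_request)) and O(mute_channel) yields O(¬seal_request).
The contrapositive of premise 3 (O(inform_claim → seal_request)) is O(¬seal_request → ¬inform_claim), and O(¬seal_request) is already established, so O(¬inform_claim).
Premise 1 is O(¬inform_claim → notify_kin); since O(¬inform_claim), deontic closure gives O(notify_kin).
So O(notify_kin) holds — notify_kin is obligatory. None of the other listed options is made obligatory by any chain of premises.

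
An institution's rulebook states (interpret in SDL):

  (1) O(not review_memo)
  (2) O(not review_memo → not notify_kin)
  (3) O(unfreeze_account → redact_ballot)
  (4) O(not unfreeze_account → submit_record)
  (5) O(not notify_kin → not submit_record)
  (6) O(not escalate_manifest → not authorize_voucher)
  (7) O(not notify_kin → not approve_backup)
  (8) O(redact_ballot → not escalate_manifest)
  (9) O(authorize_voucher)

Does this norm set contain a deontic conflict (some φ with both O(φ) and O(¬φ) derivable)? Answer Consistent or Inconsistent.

Inconsistent

From premise 9 we have O(authorize_voucher).
Premise 6, O(not escalate_manifest → not authorize_voucher), contraposes to O(authorize_voucher → escalate_manifest); with O(authorize_voucher) we get O(escalate_manifest).
The contrapositive of premise 8 (O(redact_ballot → not escalate_manifest)) is O(escalate_manifest → not redact_ballot), and O(escalate_manifest) is already established, so O(not redact_ballot).
Premise 3 is O(unfreeze_account → redact_ballot); contrapositively O(not redact_ballot → not unfreeze_account). Since O(not redact_ballot) holds, K gives O(not unfreeze_account).
With premise 4, O(not unfreeze_account → submit_record), the K-axiom yields O(submit_record).
The contrapositive of premise 5 (O(not notify_kin → not submit_record)) is O(submit_record → notify_kin), and O(submit_record) is already established, so O(notify_kin).
The contrapositive of premise 2 (O(not review_memo → not notify_kin)) is O(notify_kin → review_memo), and O(notify_kin) is already established, so O(review_memo).
However, premise 1 gives O(not review_memo).
We now have both O(review_memo) and O(not review_memo) — review_memo is simultaneously obligatory and forbidden, violating the D-axiom.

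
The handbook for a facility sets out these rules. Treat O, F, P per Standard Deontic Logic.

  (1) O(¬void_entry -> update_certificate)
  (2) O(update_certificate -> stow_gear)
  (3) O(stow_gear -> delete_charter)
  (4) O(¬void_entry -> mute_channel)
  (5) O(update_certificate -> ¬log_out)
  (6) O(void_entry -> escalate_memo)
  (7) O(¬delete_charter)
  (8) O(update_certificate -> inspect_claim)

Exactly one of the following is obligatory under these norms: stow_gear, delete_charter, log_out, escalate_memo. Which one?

escalate_memo

From premise 7 we have O(¬delete_charter).
Premise 3, O(stow_gear -> delete_charter), contraposes to O(¬delete_charter -> ¬stow_gear); with O(¬delete_charter) we get O(¬stow_gear).
Premise 2 is O(update_certificate -> stow_gear); contrapositively O(¬stow_gear -> ¬update_certificate). Since O(¬stow_gear) holds, K gives O(¬update_certificate).
The contrapositive of premise 1 (O(¬void_entry -> update_certificate)) is O(¬update_certificate -> void_entry), and O(¬update_certificate) is already established, so O(void_entry).
Premise 6 is O(void_entry -> escalate_memo); since O(void_entry), deontic closure gives O(escalate_memo).
So O(escalate_memo) holds — escalate_memo is obligatory. None of the other listed options is made obligatory by any chain of premises.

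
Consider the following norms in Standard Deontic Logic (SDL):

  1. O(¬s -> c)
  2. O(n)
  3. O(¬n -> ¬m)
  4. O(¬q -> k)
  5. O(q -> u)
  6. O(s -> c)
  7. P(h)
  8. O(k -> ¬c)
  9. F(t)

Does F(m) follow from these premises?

Premise 3 is O(¬n -> ¬m), but O(¬n) is not derivable from the premises, so it does not yield O(¬m).
No other premise forces O(¬m). An ideal world satisfying every premise can still have m true, so F(m) is not derivable.

No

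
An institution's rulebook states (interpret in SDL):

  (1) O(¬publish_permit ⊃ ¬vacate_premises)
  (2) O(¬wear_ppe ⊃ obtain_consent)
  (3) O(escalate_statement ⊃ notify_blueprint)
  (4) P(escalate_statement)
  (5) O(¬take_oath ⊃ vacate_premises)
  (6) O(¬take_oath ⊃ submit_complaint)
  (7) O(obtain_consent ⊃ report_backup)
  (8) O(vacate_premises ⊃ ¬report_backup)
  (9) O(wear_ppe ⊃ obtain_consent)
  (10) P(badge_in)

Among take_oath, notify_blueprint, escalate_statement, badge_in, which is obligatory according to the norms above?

take_oath

Premises 2 and 9 are O(¬wear_ppe ⊃ obtain_consent) and O(wear_ppe ⊃ obtain_consent); every ideal world satisfies ¬wear_ppe or wear_ppe, so in either case obtain_consent holds — hence O(obtain_consent).
Applying K to premise 7 (O(obtain_consent ⊃ report_backup)) and O(obtain_consent) yields O(report_backup).
Premise 8, O(vacate_premises ⊃ ¬report_backup), contraposes to O(report_backup ⊃ ¬vacate_premises); with O(report_backup) we get O(¬vacate_premises).
Premise 5 is O(¬take_oath ⊃ vacate_premises); contrapositively O(¬vacate_premises ⊃ take_oath). Since O(¬vacate_premises) holds, K gives O(take_oath).
So O(take_oath) holds — take_oath is obligatory. None of the other listed options is made obligatory by any chain of premises.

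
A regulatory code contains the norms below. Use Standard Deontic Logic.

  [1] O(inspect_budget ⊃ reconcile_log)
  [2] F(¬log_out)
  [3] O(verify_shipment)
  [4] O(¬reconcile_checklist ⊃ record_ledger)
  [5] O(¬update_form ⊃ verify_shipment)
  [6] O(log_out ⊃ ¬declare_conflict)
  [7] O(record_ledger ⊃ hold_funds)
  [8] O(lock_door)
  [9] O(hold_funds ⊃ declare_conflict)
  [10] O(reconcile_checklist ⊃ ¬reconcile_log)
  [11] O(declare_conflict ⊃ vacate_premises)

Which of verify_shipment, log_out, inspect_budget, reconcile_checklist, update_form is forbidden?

inspect_budget

Premise 2 is F(¬log_out), i.e. O(log_out).
From O(log_out) and premise 6, O(log_out ⊃ ¬declare_conflict), we obtain O(¬declare_conflict).
The contrapositive of premise 9 (O(hold_funds ⊃ declare_conflict)) is O(¬declare_conflict ⊃ ¬hold_funds), and O(¬declare_conflict) is already established, so O(¬hold_funds).
Premise 7, O(record_ledger ⊃ hold_funds), contraposes to O(¬hold_funds ⊃ ¬record_ledger); with O(¬hold_funds) we get O(¬record_ledger).
The contrapositive of premise 4 (O(¬reconcile_checklist ⊃ record_ledger)) is O(¬record_ledger ⊃ reconcile_checklist), and O(¬record_ledger) is already established, so O(reconcile_checklist).
Premise 10 is O(reconcile_checklist ⊃ ¬reconcile_log); since O(reconcile_checklist), deontic closure gives O(¬reconcile_log).
Premise 1, O(inspect_budget ⊃ reconcile_log), contraposes to O(¬reconcile_log ⊃ ¬inspect_budget); with O(¬reconcile_log) we get O(¬inspect_budget).
So O(¬inspect_budget) holds, i.e. inspect_budget is forbidden. None of the other listed options is forbidden under the premises.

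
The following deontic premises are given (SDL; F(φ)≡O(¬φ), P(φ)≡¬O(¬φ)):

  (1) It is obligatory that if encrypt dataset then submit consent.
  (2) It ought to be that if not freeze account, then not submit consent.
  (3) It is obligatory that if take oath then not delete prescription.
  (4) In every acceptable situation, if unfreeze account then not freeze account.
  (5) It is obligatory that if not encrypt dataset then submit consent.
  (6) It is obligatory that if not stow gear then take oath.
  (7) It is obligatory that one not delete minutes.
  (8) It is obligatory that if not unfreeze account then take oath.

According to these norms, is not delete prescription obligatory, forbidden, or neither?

By case analysis on encrypt_dataset: premise 1 gives O(encrypt_dataset → submit_consent) and premise 5 gives O(¬encrypt_dataset → submit_consent), so O(submit_consent) either way.
The contrapositive of premise 2 (O(¬freeze_account → ¬submit_consent)) is O(submit_consent → freeze_account), and O(submit_consent) is already established, so O(freeze_account).
The contrapositive of premise 4 (O(unfreeze_account → ¬freeze_account)) is O(freeze_account → ¬unfreeze_account), and O(freeze_account) is already established, so O(¬unfreeze_account).
With premise 8, O(¬unfreeze_account → take_oath), the K-axiom yields O(take_oath).
With premise 3, O(take_oath → ¬delete_prescription), the K-axiom yields O(¬delete_prescription).
Premises 6, 7 do not contribute to this derivation.
Hence ¬delete_prescription is obligatory.

Obligatory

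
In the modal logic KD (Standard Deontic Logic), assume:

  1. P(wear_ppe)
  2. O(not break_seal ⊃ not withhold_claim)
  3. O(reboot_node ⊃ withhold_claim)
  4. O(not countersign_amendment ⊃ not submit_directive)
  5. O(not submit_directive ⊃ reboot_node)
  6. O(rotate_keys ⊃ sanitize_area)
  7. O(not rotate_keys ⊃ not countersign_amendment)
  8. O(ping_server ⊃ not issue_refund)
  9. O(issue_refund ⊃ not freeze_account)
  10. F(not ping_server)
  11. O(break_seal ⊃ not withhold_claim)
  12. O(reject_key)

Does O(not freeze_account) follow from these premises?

No

Premise 9 is O(issue_refund ⊃ not freeze_account), but O(issue_refund) is not derivable from the premises, so it does not yield O(not freeze_account).
No other premise forces O(not freeze_account). An ideal world satisfying every premise can still have not freeze_account false, so O(not freeze_account) is not derivable.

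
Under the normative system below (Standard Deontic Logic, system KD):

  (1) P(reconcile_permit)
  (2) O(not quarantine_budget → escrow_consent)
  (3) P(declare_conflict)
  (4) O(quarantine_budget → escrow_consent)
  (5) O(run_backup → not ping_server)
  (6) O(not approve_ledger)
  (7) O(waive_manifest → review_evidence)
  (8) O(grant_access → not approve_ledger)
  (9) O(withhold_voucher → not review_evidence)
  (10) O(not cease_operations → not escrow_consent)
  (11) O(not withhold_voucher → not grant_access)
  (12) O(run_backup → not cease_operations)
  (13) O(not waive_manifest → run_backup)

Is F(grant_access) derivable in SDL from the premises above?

Yes

By case analysis on quarantine_budget: premise 4 gives O(quarantine_budget → escrow_consent) and premise 2 gives O(not quarantine_budget → escrow_consent), so O(escrow_consent) either way.
Premise 10 is O(not cease_operations → not escrow_consent); contrapositively O(escrow_consent → cease_operations). Since O(escrow_consent) holds, K gives O(cease_operations).
The contrapositive of premise 12 (O(run_backup → not cease_operations)) is O(cease_operations → not run_backup), and O(cease_operations) is already established, so O(not run_backup).
Premise 13 is O(not waive_manifest → run_backup); contrapositively O(not run_backup → waive_manifest). Since O(not run_backup) holds, K gives O(waive_manifest).
From O(waive_manifest) and premise 7, O(waive_manifest → review_evidence), we obtain O(review_evidence).
Premise 9 is O(withhold_voucher → not review_evidence); contrapositively O(review_evidence → not withhold_voucher). Since O(review_evidence) holds, K gives O(not withhold_voucher).
Applying K to premise 11 (O(not withhold_voucher → not grant_access)) and O(not withhold_voucher) yields O(not grant_access).
Premises 1, 3, 5, 6, 8 do not contribute to this derivation.
So O(not grant_access) holds, i.e. F(grant_access). The claim follows.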